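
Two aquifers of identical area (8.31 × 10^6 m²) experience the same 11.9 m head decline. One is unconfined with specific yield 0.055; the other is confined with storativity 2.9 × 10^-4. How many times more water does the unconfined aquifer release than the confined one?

ΔV_u / ΔV_c ≈ 190

Unconfined: ΔV_u = Sy × A × Δh = 0.055 × 8.31 × 10^6 × 11.9 = 5.439 × 10^6 m³
Confined: ΔV_c = S × A × Δh = 2.9 × 10^-4 × 8.31 × 10^6 × 11.9 = 28680 m³
Ratio = ΔV_u / ΔV_c = Sy / S = 0.055 / 2.9 × 10^-4 = 189.7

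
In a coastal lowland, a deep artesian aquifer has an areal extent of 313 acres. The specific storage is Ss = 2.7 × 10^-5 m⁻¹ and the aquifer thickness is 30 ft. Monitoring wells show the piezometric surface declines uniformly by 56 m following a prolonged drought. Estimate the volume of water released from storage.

b = 30 ft = 9.144 m
S = Ss × b = 2.7 × 10^-5 m⁻¹ × 9.144 m = 2.469 × 10^-4
A = 313 acres = 1.267 × 10^6 m²
ΔV = S × A × Δh = 2.469 × 10^-4 × 1.267 × 10^6 m² × 56 m = 17510 m³

ΔV ≈ 17500 m³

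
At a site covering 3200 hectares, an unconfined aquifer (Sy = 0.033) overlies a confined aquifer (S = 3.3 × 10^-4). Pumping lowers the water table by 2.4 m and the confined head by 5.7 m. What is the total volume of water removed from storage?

ΔV ≈ 2.59 × 10^6 m³

A = 3200 hectares = 3.2 × 10^7 m²
Unconfined: ΔV_u = Sy × A × Δh_u = 0.033 × 3.2 × 10^7 × 2.4 = 2.534 × 10^6 m³
Confined: ΔV_c = S × A × Δh_c = 3.3 × 10^-4 × 3.2 × 10^7 × 5.7 = 60190 m³
Total ΔV = 2.534 × 10^6 + 60190 = 2.595 × 10^6 m³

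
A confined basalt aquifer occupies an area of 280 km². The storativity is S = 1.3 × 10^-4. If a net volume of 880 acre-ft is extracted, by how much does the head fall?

A = 280 km² = 2.8 × 10^8 m²
ΔV = 880 acre-ft = 1.085 × 10^6 m³
Δh = ΔV / (S × A) = 1.085 × 10^6 m³ / (1.3 × 10^-4 × 2.8 × 10^8 m²) = 29.82 m

Δh ≈ 29.8 m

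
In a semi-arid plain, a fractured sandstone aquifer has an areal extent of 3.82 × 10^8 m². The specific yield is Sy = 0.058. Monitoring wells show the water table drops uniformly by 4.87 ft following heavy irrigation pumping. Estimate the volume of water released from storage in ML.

Δh = 4.87 ft = 1.484 m
ΔV = Sy × A × Δh = 0.058 × 3.82 × 10^8 m² × 1.484 m = 3.289 × 10^7 m³
ΔV = 3.289 × 10^7 m³ = 32890 ML

ΔV ≈ 32900 ML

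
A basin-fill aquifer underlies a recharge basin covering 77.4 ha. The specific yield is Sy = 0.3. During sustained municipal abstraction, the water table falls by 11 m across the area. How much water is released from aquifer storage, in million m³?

ΔV ≈ 2.55 million m³

A = 77.4 ha = 7.74 × 10^5 m²
ΔV = Sy × A × Δh = 0.3 × 7.74 × 10^5 m² × 11 m = 2.554 × 10^6 m³
ΔV = 2.554 × 10^6 m³ = 2.554 million m³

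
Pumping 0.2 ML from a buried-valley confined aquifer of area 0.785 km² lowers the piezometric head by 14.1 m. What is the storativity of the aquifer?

A = 0.785 km² = 7.85 × 10^5 m²
ΔV = 0.2 ML = 200 m³
S = ΔV / (A × Δh) = 200 m³ / (7.85 × 10^5 m² × 14.1 m) = 1.807 × 10^-5

S ≈ 1.8 × 10^-5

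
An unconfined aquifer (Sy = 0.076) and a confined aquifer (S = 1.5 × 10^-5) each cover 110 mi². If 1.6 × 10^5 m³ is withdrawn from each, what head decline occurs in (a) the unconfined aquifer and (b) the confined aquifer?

A = 110 mi² = 2.849 × 10^8 m²
Unconfined: Δh_u = ΔV/(Sy·A) = 1.6 × 10^5/(0.076 × 2.849 × 10^8) = 0.00739 m
Confined: Δh_c = ΔV/(S·A) = 1.6 × 10^5/(1.5 × 10^-5 × 2.849 × 10^8) = 37.44 m

Δh_u ≈ 0.00739 m; Δh_c ≈ 37.4 m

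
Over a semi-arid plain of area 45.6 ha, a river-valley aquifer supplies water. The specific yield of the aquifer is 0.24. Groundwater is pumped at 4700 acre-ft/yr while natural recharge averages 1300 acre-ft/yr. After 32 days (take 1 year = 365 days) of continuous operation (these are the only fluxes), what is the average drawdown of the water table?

A = 45.6 ha = 4.56 × 10^5 m²
Net abstraction = 4700 − 1300 = 3400 acre-ft/yr
Q_net = 3400 acre-ft/yr = 11490 m³/d
ΔV = Q × t = 11490 m³/d × 32 d = 3.677 × 10^5 m³
Δh = ΔV / (Sy × A) = 3.677 × 10^5 / (0.24 × 4.56 × 10^5) = 3.36 m

Δh ≈ 3.36 m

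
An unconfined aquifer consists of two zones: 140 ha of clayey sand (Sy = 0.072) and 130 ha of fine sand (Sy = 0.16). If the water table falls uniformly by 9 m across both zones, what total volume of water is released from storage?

A₁ = 140 ha = 1.4 × 10^6 m²; A₂ = 130 ha = 1.3 × 10^6 m²
ΔV₁ = 0.072 × 1.4 × 10^6 × 9 = 9.072 × 10^5 m³
ΔV₂ = 0.16 × 1.3 × 10^6 × 9 = 1.872 × 10^6 m³
ΔV = ΔV₁ + ΔV₂ = 2.779 × 10^6 m³

ΔV ≈ 2.78 × 10^6 m³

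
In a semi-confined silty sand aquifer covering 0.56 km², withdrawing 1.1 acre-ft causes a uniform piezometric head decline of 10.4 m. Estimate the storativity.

A = 0.56 km² = 5.6 × 10^5 m²
ΔV = 1.1 acre-ft = 1357 m³
S = ΔV / (A × Δh) = 1357 m³ / (5.6 × 10^5 m² × 10.4 m) = 2.33 × 10^-4

S ≈ 2.3 × 10^-4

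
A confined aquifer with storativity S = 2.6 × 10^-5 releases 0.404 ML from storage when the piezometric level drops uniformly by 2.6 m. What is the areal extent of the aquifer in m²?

ΔV = 0.404 ML = 404 m³
A = ΔV / (S × Δh) = 404 / (2.6 × 10^-5 × 2.6) = 5.976 × 10^6 m²

A ≈ 5.98 × 10^6 m²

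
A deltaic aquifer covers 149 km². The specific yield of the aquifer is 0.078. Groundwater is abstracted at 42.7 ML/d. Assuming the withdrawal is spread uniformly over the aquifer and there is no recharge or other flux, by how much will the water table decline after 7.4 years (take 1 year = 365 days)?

Δh ≈ 9.92 m

A = 149 km² = 1.49 × 10^8 m²
Q = 42.7 ML/d = 42700 m³/d
t = 7.4 years = 2701 d
ΔV = Q × t = 42700 m³/d × 2701 d = 1.153 × 10^8 m³
Δh = ΔV / (Sy × A) = 1.153 × 10^8 / (0.078 × 1.49 × 10^8) = 9.924 m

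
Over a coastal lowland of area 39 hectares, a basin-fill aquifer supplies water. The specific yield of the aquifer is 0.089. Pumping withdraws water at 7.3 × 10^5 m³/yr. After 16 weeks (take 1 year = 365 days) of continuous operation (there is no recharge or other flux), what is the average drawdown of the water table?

Δh ≈ 6.45 m

A = 39 hectares = 3.9 × 10^5 m²
Q = 7.3 × 10^5 m³/yr = 2000 m³/d
t = 16 weeks = 112 d
ΔV = Q × t = 2000 m³/d × 112 d = 2.24 × 10^5 m³
Δh = ΔV / (Sy × A) = 2.24 × 10^5 / (0.089 × 3.9 × 10^5) = 6.453 m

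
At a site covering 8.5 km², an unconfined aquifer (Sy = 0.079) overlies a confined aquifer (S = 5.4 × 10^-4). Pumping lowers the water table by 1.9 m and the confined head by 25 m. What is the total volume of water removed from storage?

ΔV ≈ 1.39 × 10^6 m³

A = 8.5 km² = 8.5 × 10^6 m²
Unconfined: ΔV_u = Sy × A × Δh_u = 0.079 × 8.5 × 10^6 × 1.9 = 1.276 × 10^6 m³
Confined: ΔV_c = S × A × Δh_c = 5.4 × 10^-4 × 8.5 × 10^6 × 25 = 1.147 × 10^5 m³
Total ΔV = 1.276 × 10^6 + 1.147 × 10^5 = 1.391 × 10^6 m³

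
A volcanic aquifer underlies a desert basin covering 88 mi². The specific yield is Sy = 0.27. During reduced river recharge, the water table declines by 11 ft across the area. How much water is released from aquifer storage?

ΔV ≈ 2.06 × 10^8 m³

A = 88 mi² = 2.279 × 10^8 m²
Δh = 11 ft = 3.353 m
ΔV = Sy × A × Δh = 0.27 × 2.279 × 10^8 m² × 3.353 m = 2.063 × 10^8 m³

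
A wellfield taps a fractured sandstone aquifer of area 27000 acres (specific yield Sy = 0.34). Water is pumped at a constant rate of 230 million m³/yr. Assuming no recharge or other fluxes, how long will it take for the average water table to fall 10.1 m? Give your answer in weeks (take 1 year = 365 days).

A = 27000 acres = 1.093 × 10^8 m²
ΔV = Sy × A × Δh = 0.34 × 1.093 × 10^8 × 10.1 = 3.752 × 10^8 m³
Q = 230 million m³/yr = 6.301 × 10^5 m³/d
t = ΔV / Q = 3.752 × 10^8 m³ / 6.301 × 10^5 m³/d = 595.5 d
t = 595.5 d ≈ 85.06 weeks

t ≈ 85.1 weeks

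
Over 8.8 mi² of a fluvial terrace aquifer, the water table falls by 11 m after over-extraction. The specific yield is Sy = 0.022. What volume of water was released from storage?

A = 8.8 mi² = 2.279 × 10^7 m²
ΔV = Sy × A × Δh = 0.022 × 2.279 × 10^7 m² × 11 m = 5.516 × 10^6 m³

ΔV ≈ 5.52 × 10^6 m³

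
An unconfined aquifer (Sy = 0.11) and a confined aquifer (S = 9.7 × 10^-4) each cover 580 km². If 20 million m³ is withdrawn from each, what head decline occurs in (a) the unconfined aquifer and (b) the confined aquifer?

A = 580 km² = 5.8 × 10^8 m²
ΔV = 20 million m³ = 2 × 10^7 m³
Unconfined: Δh_u = ΔV/(Sy·A) = 2 × 10^7/(0.11 × 5.8 × 10^8) = 0.3135 m
Confined: Δh_c = ΔV/(S·A) = 2 × 10^7/(9.7 × 10^-4 × 5.8 × 10^8) = 35.55 m

Δh_u ≈ 0.313 m; Δh_c ≈ 35.5 m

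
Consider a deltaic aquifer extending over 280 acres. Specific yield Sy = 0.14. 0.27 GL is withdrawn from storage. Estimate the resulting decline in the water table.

Δh ≈ 1.7 m

A = 280 acres = 1.133 × 10^6 m²
ΔV = 0.27 GL = 2.7 × 10^5 m³
Δh = ΔV / (Sy × A) = 2.7 × 10^5 m³ / (0.14 × 1.133 × 10^6 m²) = 1.702 m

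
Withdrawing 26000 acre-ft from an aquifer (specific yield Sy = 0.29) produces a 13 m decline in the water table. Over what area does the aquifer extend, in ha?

ΔV = 26000 acre-ft = 3.207 × 10^7 m³
A = ΔV / (Sy × Δh) = 3.207 × 10^7 / (0.29 × 13) = 8.507 × 10^6 m²
A = 8.507 × 10^6 m² = 850.7 ha

A ≈ 851 ha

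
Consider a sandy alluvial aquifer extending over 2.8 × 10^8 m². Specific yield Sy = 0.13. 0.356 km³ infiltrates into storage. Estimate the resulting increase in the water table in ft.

Δh ≈ 32.1 ft

ΔV = 0.356 km³ = 3.56 × 10^8 m³
Δh = ΔV / (Sy × A) = 3.56 × 10^8 m³ / (0.13 × 2.8 × 10^8 m²) = 9.78 m
Δh = 9.78 m = 32.09 ft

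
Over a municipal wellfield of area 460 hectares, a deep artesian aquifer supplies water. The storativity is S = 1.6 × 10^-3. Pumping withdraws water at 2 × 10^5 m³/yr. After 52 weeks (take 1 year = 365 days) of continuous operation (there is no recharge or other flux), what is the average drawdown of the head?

Δh ≈ 27.1 m

A = 460 hectares = 4.6 × 10^6 m²
Q = 2 × 10^5 m³/yr = 547.9 m³/d
t = 52 weeks = 364 d
ΔV = Q × t = 547.9 m³/d × 364 d = 1.995 × 10^5 m³
Δh = ΔV / (S × A) = 1.995 × 10^5 / (0.0016 × 4.6 × 10^6) = 27.1 m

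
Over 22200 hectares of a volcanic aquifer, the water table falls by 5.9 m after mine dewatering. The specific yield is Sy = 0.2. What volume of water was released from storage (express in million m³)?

A = 22200 hectares = 2.22 × 10^8 m²
ΔV = Sy × A × Δh = 0.2 × 2.22 × 10^8 m² × 5.9 m = 2.62 × 10^8 m³
ΔV = 2.62 × 10^8 m³ = 262 million m³

ΔV ≈ 262 million m³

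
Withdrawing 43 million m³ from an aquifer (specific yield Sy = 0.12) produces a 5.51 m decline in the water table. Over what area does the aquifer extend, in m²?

ΔV = 43 million m³ = 4.3 × 10^7 m³
A = ΔV / (Sy × Δh) = 4.3 × 10^7 / (0.12 × 5.51) = 6.503 × 10^7 m²

A ≈ 6.5 × 10^7 m²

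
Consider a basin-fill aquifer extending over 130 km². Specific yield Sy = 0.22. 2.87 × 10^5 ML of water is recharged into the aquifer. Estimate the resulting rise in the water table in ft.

A = 130 km² = 1.3 × 10^8 m²
ΔV = 2.87 × 10^5 ML = 2.87 × 10^8 m³
Δh = ΔV / (Sy × A) = 2.87 × 10^8 m³ / (0.22 × 1.3 × 10^8 m²) = 10.03 m
Δh = 10.03 m = 32.92 ft

Δh ≈ 32.9 ft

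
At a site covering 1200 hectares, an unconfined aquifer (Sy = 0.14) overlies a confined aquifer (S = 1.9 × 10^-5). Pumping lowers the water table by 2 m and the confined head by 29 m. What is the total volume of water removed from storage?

ΔV ≈ 3.37 × 10^6 m³

A = 1200 hectares = 1.2 × 10^7 m²
Unconfined: ΔV_u = Sy × A × Δh_u = 0.14 × 1.2 × 10^7 × 2 = 3.36 × 10^6 m³
Confined: ΔV_c = S × A × Δh_c = 1.9 × 10^-5 × 1.2 × 10^7 × 29 = 6612 m³
Total ΔV = 3.36 × 10^6 + 6612 = 3.367 × 10^6 m³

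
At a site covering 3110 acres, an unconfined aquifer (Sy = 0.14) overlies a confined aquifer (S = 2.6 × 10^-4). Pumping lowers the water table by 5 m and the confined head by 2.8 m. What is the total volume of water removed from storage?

A = 3110 acres = 1.259 × 10^7 m²
Unconfined: ΔV_u = Sy × A × Δh_u = 0.14 × 1.259 × 10^7 × 5 = 8.81 × 10^6 m³
Confined: ΔV_c = S × A × Δh_c = 2.6 × 10^-4 × 1.259 × 10^7 × 2.8 = 9162 m³
Total ΔV = 8.81 × 10^6 + 9162 = 8.819 × 10^6 m³

ΔV ≈ 8.82 × 10^6 m³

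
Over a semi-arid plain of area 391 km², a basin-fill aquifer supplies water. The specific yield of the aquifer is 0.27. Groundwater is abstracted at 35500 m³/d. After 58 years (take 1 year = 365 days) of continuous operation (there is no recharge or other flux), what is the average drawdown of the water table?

Δh ≈ 7.12 m

A = 391 km² = 3.91 × 10^8 m²
t = 58 years = 21170 d
ΔV = Q × t = 35500 m³/d × 21170 d = 7.515 × 10^8 m³
Δh = ΔV / (Sy × A) = 7.515 × 10^8 / (0.27 × 3.91 × 10^8) = 7.119 m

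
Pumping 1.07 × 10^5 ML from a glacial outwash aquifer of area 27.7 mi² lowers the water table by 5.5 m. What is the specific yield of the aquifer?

Sy ≈ 0.27

A = 27.7 mi² = 7.174 × 10^7 m²
ΔV = 1.07 × 10^5 ML = 1.07 × 10^8 m³
Sy = ΔV / (A × Δh) = 1.07 × 10^8 m³ / (7.174 × 10^7 m² × 5.5 m) = 0.2712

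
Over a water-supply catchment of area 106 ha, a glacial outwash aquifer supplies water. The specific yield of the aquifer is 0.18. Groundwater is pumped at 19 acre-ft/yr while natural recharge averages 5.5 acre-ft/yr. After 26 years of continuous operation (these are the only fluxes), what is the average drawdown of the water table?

A = 106 ha = 1.06 × 10^6 m²
Net abstraction = 19 − 5.5 = 13.5 acre-ft/yr
Q_net = 13.5 acre-ft/yr = 45.62 m³/d
t = 26 years = 9490 d
ΔV = Q × t = 45.62 m³/d × 9490 d = 4.33 × 10^5 m³
Δh = ΔV / (Sy × A) = 4.33 × 10^5 / (0.18 × 1.06 × 10^6) = 2.269 m

Δh ≈ 2.27 m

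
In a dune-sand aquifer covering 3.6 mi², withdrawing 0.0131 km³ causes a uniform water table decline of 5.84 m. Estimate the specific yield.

A = 3.6 mi² = 9.324 × 10^6 m²
ΔV = 0.0131 km³ = 1.31 × 10^7 m³
Sy = ΔV / (A × Δh) = 1.31 × 10^7 m³ / (9.324 × 10^6 m² × 5.84 m) = 0.2406

Sy ≈ 0.24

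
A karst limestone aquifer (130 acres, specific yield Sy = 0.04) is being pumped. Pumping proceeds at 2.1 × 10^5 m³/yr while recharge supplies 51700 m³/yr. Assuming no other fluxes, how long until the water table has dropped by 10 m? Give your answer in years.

A = 130 acres = 5.261 × 10^5 m²
ΔV = Sy × A × Δh = 0.04 × 5.261 × 10^5 × 10 = 2.104 × 10^5 m³
Net withdrawal = 2.1 × 10^5 − 51700 = 1.583 × 10^5 m³/yr = 433.7 m³/d
t = ΔV / Q = 2.104 × 10^5 m³ / 433.7 m³/d = 485.2 d
t = 485.2 d ≈ 1.329 years

t ≈ 1.33 years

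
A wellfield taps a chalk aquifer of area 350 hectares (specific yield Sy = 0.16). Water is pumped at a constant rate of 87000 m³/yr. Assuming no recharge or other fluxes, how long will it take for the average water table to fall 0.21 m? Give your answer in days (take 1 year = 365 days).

t ≈ 493 days

A = 350 hectares = 3.5 × 10^6 m²
ΔV = Sy × A × Δh = 0.16 × 3.5 × 10^6 × 0.21 = 1.176 × 10^5 m³
Q = 87000 m³/yr = 238.4 m³/d
t = ΔV / Q = 1.176 × 10^5 m³ / 238.4 m³/d = 493.4 d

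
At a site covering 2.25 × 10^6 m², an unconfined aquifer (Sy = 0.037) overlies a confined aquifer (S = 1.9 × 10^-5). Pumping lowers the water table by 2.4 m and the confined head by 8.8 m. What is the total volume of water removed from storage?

ΔV ≈ 2 × 10^5 m³

Unconfined: ΔV_u = Sy × A × Δh_u = 0.037 × 2.25 × 10^6 × 2.4 = 1.998 × 10^5 m³
Confined: ΔV_c = S × A × Δh_c = 1.9 × 10^-5 × 2.25 × 10^6 × 8.8 = 376.2 m³
Total ΔV = 1.998 × 10^5 + 376.2 = 2.002 × 10^5 m³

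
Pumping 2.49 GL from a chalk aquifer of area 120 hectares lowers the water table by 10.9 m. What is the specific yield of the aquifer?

A = 120 hectares = 1.2 × 10^6 m²
ΔV = 2.49 GL = 2.49 × 10^6 m³
Sy = ΔV / (A × Δh) = 2.49 × 10^6 m³ / (1.2 × 10^6 m² × 10.9 m) = 0.1904

Sy ≈ 0.19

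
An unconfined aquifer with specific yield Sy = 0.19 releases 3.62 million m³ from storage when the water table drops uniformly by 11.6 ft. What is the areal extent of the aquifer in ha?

A ≈ 539 ha

Δh = 11.6 ft = 3.536 m
ΔV = 3.62 million m³ = 3.62 × 10^6 m³
A = ΔV / (Sy × Δh) = 3.62 × 10^6 / (0.19 × 3.536) = 5.389 × 10^6 m²
A = 5.389 × 10^6 m² = 538.9 ha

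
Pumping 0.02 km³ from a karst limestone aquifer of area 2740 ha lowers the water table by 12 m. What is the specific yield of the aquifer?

A = 2740 ha = 2.74 × 10^7 m²
ΔV = 0.02 km³ = 2 × 10^7 m³
Sy = ΔV / (A × Δh) = 2 × 10^7 m³ / (2.74 × 10^7 m² × 12 m) = 0.06083

Sy ≈ 0.061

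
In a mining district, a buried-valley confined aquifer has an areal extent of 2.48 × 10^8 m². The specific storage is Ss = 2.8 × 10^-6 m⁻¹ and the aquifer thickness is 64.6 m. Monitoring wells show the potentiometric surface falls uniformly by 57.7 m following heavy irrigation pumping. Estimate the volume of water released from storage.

ΔV ≈ 2.59 × 10^6 m³

S = Ss × b = 2.8 × 10^-6 m⁻¹ × 64.6 m = 1.809 × 10^-4
ΔV = S × A × Δh = 1.809 × 10^-4 × 2.48 × 10^8 m² × 57.7 m = 2.588 × 10^6 m³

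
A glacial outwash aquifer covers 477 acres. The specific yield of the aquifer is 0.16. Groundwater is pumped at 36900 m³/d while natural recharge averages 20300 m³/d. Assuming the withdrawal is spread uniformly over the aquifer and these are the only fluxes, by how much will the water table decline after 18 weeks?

A = 477 acres = 1.93 × 10^6 m²
Net abstraction = 36900 − 20300 = 16600 m³/d
t = 18 weeks = 126 d
ΔV = Q × t = 16600 m³/d × 126 d = 2.092 × 10^6 m³
Δh = ΔV / (Sy × A) = 2.092 × 10^6 / (0.16 × 1.93 × 10^6) = 6.772 m

Δh ≈ 6.77 m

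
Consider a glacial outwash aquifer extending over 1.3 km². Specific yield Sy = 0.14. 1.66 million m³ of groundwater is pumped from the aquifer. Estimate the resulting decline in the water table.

Δh ≈ 9.12 m

A = 1.3 km² = 1.3 × 10^6 m²
ΔV = 1.66 million m³ = 1.66 × 10^6 m³
Δh = ΔV / (Sy × A) = 1.66 × 10^6 m³ / (0.14 × 1.3 × 10^6 m²) = 9.121 m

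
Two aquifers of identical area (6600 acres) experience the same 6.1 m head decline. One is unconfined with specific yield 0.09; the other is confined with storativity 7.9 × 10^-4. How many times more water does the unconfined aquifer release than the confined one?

ΔV_u / ΔV_c ≈ 114

A = 6600 acres = 2.671 × 10^7 m²
Unconfined: ΔV_u = Sy × A × Δh = 0.09 × 2.671 × 10^7 × 6.1 = 1.466 × 10^7 m³
Confined: ΔV_c = S × A × Δh = 7.9 × 10^-4 × 2.671 × 10^7 × 6.1 = 1.287 × 10^5 m³
Ratio = ΔV_u / ΔV_c = Sy / S = 0.09 / 7.9 × 10^-4 = 113.9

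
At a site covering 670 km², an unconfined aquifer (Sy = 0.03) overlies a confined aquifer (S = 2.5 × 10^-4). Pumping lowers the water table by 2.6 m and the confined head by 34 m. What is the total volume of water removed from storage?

A = 670 km² = 6.7 × 10^8 m²
Unconfined: ΔV_u = Sy × A × Δh_u = 0.03 × 6.7 × 10^8 × 2.6 = 5.226 × 10^7 m³
Confined: ΔV_c = S × A × Δh_c = 2.5 × 10^-4 × 6.7 × 10^8 × 34 = 5.695 × 10^6 m³
Total ΔV = 5.226 × 10^7 + 5.695 × 10^6 = 5.795 × 10^7 m³

ΔV ≈ 5.8 × 10^7 m³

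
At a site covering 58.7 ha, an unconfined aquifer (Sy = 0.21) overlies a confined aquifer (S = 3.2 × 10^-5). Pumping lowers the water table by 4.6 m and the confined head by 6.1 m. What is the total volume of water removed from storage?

ΔV ≈ 5.67 × 10^5 m³

A = 58.7 ha = 5.87 × 10^5 m²
Unconfined: ΔV_u = Sy × A × Δh_u = 0.21 × 5.87 × 10^5 × 4.6 = 5.67 × 10^5 m³
Confined: ΔV_c = S × A × Δh_c = 3.2 × 10^-5 × 5.87 × 10^5 × 6.1 = 114.6 m³
Total ΔV = 5.67 × 10^5 + 114.6 = 5.672 × 10^5 m³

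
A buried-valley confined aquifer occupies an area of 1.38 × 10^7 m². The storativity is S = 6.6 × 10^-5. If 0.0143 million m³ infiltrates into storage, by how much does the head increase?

Δh ≈ 15.7 m

ΔV = 0.0143 million m³ = 14300 m³
Δh = ΔV / (S × A) = 14300 m³ / (6.6 × 10^-5 × 1.38 × 10^7 m²) = 15.7 m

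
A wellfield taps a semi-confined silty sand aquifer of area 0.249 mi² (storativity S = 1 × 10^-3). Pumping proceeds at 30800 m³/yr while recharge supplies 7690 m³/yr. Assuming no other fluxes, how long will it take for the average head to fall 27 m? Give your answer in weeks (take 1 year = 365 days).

t ≈ 39.3 weeks

A = 0.249 mi² = 6.449 × 10^5 m²
ΔV = S × A × Δh = 0.001 × 6.449 × 10^5 × 27 = 17410 m³
Net withdrawal = 30800 − 7690 = 23110 m³/yr = 63.32 m³/d
t = ΔV / Q = 17410 m³ / 63.32 m³/d = 275 d
t = 275 d ≈ 39.29 weeks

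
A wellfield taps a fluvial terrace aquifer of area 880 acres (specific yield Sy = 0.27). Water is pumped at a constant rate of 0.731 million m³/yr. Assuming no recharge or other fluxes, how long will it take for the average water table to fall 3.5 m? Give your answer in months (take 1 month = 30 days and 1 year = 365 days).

t ≈ 56 months

A = 880 acres = 3.561 × 10^6 m²
ΔV = Sy × A × Δh = 0.27 × 3.561 × 10^6 × 3.5 = 3.365 × 10^6 m³
Q = 0.731 million m³/yr = 2003 m³/d
t = ΔV / Q = 3.365 × 10^6 m³ / 2003 m³/d = 1680 d
t = 1680 d ≈ 56.01 months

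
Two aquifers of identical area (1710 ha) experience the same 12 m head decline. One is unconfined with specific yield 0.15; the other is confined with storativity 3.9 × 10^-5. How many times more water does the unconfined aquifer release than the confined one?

A = 1710 ha = 1.71 × 10^7 m²
Unconfined: ΔV_u = Sy × A × Δh = 0.15 × 1.71 × 10^7 × 12 = 3.078 × 10^7 m³
Confined: ΔV_c = S × A × Δh = 3.9 × 10^-5 × 1.71 × 10^7 × 12 = 8003 m³
Ratio = ΔV_u / ΔV_c = Sy / S = 0.15 / 3.9 × 10^-5 = 3846

ΔV_u / ΔV_c ≈ 3850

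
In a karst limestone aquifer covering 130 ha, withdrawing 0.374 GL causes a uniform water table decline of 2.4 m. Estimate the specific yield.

A = 130 ha = 1.3 × 10^6 m²
ΔV = 0.374 GL = 3.74 × 10^5 m³
Sy = ΔV / (A × Δh) = 3.74 × 10^5 m³ / (1.3 × 10^6 m² × 2.4 m) = 0.1199

Sy ≈ 0.12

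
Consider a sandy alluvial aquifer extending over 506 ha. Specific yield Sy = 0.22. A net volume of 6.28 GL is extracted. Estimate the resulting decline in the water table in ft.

A = 506 ha = 5.06 × 10^6 m²
ΔV = 6.28 GL = 6.28 × 10^6 m³
Δh = ΔV / (Sy × A) = 6.28 × 10^6 m³ / (0.22 × 5.06 × 10^6 m²) = 5.641 m
Δh = 5.641 m = 18.51 ft

Δh ≈ 18.5 ft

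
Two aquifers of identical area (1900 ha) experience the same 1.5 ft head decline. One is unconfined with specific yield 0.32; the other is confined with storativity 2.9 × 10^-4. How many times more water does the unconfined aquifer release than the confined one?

A = 1900 ha = 1.9 × 10^7 m²
Δh = 1.5 ft = 0.4572 m
Unconfined: ΔV_u = Sy × A × Δh = 0.32 × 1.9 × 10^7 × 0.4572 = 2.78 × 10^6 m³
Confined: ΔV_c = S × A × Δh = 2.9 × 10^-4 × 1.9 × 10^7 × 0.4572 = 2519 m³
Ratio = ΔV_u / ΔV_c = Sy / S = 0.32 / 2.9 × 10^-4 = 1103

ΔV_u / ΔV_c ≈ 1100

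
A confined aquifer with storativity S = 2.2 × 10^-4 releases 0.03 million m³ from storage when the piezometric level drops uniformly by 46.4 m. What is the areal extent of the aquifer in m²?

ΔV = 0.03 million m³ = 30000 m³
A = ΔV / (S × Δh) = 30000 / (2.2 × 10^-4 × 46.4) = 2.939 × 10^6 m²

A ≈ 2.94 × 10^6 m²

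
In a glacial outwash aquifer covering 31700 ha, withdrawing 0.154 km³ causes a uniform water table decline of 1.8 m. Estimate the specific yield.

Sy ≈ 0.27

A = 31700 ha = 3.17 × 10^8 m²
ΔV = 0.154 km³ = 1.54 × 10^8 m³
Sy = ΔV / (A × Δh) = 1.54 × 10^8 m³ / (3.17 × 10^8 m² × 1.8 m) = 0.2699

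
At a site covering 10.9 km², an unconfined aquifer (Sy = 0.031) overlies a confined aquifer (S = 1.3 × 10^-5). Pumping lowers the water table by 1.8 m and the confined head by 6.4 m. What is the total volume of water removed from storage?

ΔV ≈ 6.09 × 10^5 m³

A = 10.9 km² = 1.09 × 10^7 m²
Unconfined: ΔV_u = Sy × A × Δh_u = 0.031 × 1.09 × 10^7 × 1.8 = 6.082 × 10^5 m³
Confined: ΔV_c = S × A × Δh_c = 1.3 × 10^-5 × 1.09 × 10^7 × 6.4 = 906.9 m³
Total ΔV = 6.082 × 10^5 + 906.9 = 6.091 × 10^5 m³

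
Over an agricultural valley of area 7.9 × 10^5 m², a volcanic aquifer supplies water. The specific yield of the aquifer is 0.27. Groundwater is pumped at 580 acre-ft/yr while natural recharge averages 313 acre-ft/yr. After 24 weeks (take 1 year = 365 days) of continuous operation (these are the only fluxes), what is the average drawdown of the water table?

Δh ≈ 0.711 m

Net abstraction = 580 − 313 = 267 acre-ft/yr
Q_net = 267 acre-ft/yr = 902.3 m³/d
t = 24 weeks = 168 d
ΔV = Q × t = 902.3 m³/d × 168 d = 1.516 × 10^5 m³
Δh = ΔV / (Sy × A) = 1.516 × 10^5 / (0.27 × 7.9 × 10^5) = 0.7107 m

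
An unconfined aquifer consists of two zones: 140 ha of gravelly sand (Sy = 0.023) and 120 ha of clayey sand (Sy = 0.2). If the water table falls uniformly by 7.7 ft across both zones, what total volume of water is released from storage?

ΔV ≈ 6.39 × 10^5 m³

A₁ = 140 ha = 1.4 × 10^6 m²; A₂ = 120 ha = 1.2 × 10^6 m²
Δh = 7.7 ft = 2.347 m
ΔV₁ = 0.023 × 1.4 × 10^6 × 2.347 = 75570 m³
ΔV₂ = 0.2 × 1.2 × 10^6 × 2.347 = 5.633 × 10^5 m³
ΔV = ΔV₁ + ΔV₂ = 6.388 × 10^5 m³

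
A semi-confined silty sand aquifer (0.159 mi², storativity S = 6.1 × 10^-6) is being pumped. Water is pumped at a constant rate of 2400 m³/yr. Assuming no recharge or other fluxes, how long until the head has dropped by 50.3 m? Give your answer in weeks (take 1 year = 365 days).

t ≈ 2.75 weeks

A = 0.159 mi² = 4.118 × 10^5 m²
ΔV = S × A × Δh = 6.1 × 10^-6 × 4.118 × 10^5 × 50.3 = 126.4 m³
Q = 2400 m³/yr = 6.575 m³/d
t = ΔV / Q = 126.4 m³ / 6.575 m³/d = 19.22 d
t = 19.22 d ≈ 2.745 weeks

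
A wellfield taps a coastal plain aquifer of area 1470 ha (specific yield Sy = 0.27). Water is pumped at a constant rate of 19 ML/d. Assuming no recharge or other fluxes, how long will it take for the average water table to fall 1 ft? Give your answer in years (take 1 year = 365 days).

A = 1470 ha = 1.47 × 10^7 m²
Δh = 1 ft = 0.3048 m
ΔV = Sy × A × Δh = 0.27 × 1.47 × 10^7 × 0.3048 = 1.21 × 10^6 m³
Q = 19 ML/d = 19000 m³/d
t = ΔV / Q = 1.21 × 10^6 m³ / 19000 m³/d = 63.67 d
t = 63.67 d ≈ 0.1744 years

t ≈ 0.174 years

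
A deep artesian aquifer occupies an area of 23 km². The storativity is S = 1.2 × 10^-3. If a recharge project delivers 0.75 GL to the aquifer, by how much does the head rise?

Δh ≈ 27.2 m

A = 23 km² = 2.3 × 10^7 m²
ΔV = 0.75 GL = 7.5 × 10^5 m³
Δh = ΔV / (S × A) = 7.5 × 10^5 m³ / (0.0012 × 2.3 × 10^7 m²) = 27.17 m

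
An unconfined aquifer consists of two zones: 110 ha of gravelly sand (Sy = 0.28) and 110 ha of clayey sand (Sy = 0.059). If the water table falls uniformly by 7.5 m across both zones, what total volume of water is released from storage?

ΔV ≈ 2.8 × 10^6 m³

A₁ = 110 ha = 1.1 × 10^6 m²; A₂ = 110 ha = 1.1 × 10^6 m²
ΔV₁ = 0.28 × 1.1 × 10^6 × 7.5 = 2.31 × 10^6 m³
ΔV₂ = 0.059 × 1.1 × 10^6 × 7.5 = 4.867 × 10^5 m³
ΔV = ΔV₁ + ΔV₂ = 2.797 × 10^6 m³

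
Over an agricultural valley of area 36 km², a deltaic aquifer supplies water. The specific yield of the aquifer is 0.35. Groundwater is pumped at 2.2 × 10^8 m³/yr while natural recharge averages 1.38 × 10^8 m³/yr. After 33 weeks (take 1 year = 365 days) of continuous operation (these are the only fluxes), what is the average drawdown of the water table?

A = 36 km² = 3.6 × 10^7 m²
Net abstraction = 2.2 × 10^8 − 1.38 × 10^8 = 8.2 × 10^7 m³/yr
Q_net = 8.2 × 10^7 m³/yr = 2.247 × 10^5 m³/d
t = 33 weeks = 231 d
ΔV = Q × t = 2.247 × 10^5 m³/d × 231 d = 5.19 × 10^7 m³
Δh = ΔV / (Sy × A) = 5.19 × 10^7 / (0.35 × 3.6 × 10^7) = 4.119 m

Δh ≈ 4.12 m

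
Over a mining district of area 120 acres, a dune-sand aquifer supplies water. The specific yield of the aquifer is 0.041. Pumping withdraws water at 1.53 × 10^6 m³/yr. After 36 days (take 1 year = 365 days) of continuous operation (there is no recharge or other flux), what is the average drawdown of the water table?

A = 120 acres = 4.856 × 10^5 m²
Q = 1.53 × 10^6 m³/yr = 4192 m³/d
ΔV = Q × t = 4192 m³/d × 36 d = 1.509 × 10^5 m³
Δh = ΔV / (Sy × A) = 1.509 × 10^5 / (0.041 × 4.856 × 10^5) = 7.579 m

Δh ≈ 7.58 m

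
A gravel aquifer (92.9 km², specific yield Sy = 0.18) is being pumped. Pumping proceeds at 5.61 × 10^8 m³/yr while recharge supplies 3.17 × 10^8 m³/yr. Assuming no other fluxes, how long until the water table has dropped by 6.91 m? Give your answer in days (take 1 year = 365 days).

t ≈ 173 days

A = 92.9 km² = 9.29 × 10^7 m²
ΔV = Sy × A × Δh = 0.18 × 9.29 × 10^7 × 6.91 = 1.155 × 10^8 m³
Net withdrawal = 5.61 × 10^8 − 3.17 × 10^8 = 2.44 × 10^8 m³/yr = 6.685 × 10^5 m³/d
t = ΔV / Q = 1.155 × 10^8 m³ / 6.685 × 10^5 m³/d = 172.8 d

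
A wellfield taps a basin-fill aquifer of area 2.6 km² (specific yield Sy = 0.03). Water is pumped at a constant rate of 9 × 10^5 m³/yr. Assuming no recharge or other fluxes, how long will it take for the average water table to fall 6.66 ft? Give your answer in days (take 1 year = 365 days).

t ≈ 64.2 days

A = 2.6 km² = 2.6 × 10^6 m²
Δh = 6.66 ft = 2.03 m
ΔV = Sy × A × Δh = 0.03 × 2.6 × 10^6 × 2.03 = 1.583 × 10^5 m³
Q = 9 × 10^5 m³/yr = 2466 m³/d
t = ΔV / Q = 1.583 × 10^5 m³ / 2466 m³/d = 64.21 d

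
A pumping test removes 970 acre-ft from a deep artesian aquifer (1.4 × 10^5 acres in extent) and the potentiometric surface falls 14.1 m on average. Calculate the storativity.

S ≈ 1.5 × 10^-4

A = 1.4 × 10^5 acres = 5.666 × 10^8 m²
ΔV = 970 acre-ft = 1.196 × 10^6 m³
S = ΔV / (A × Δh) = 1.196 × 10^6 m³ / (5.666 × 10^8 m² × 14.1 m) = 1.498 × 10^-4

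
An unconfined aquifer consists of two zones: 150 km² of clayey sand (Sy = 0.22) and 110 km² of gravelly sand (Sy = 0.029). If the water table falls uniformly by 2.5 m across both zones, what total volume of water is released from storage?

ΔV ≈ 9.05 × 10^7 m³

A₁ = 150 km² = 1.5 × 10^8 m²; A₂ = 110 km² = 1.1 × 10^8 m²
ΔV₁ = 0.22 × 1.5 × 10^8 × 2.5 = 8.25 × 10^7 m³
ΔV₂ = 0.029 × 1.1 × 10^8 × 2.5 = 7.975 × 10^6 m³
ΔV = ΔV₁ + ΔV₂ = 9.047 × 10^7 m³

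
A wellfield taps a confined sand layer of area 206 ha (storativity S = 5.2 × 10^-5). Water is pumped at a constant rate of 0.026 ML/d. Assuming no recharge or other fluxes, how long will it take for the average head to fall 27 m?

t ≈ 111 days

A = 206 ha = 2.06 × 10^6 m²
ΔV = S × A × Δh = 5.2 × 10^-5 × 2.06 × 10^6 × 27 = 2892 m³
Q = 0.026 ML/d = 26 m³/d
t = ΔV / Q = 2892 m³ / 26 m³/d = 111.2 d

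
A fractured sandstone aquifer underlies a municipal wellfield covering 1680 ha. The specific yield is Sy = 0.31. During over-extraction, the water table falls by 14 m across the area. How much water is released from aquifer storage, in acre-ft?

ΔV ≈ 59100 acre-ft

A = 1680 ha = 1.68 × 10^7 m²
ΔV = Sy × A × Δh = 0.31 × 1.68 × 10^7 m² × 14 m = 7.291 × 10^7 m³
ΔV = 7.291 × 10^7 m³ = 59110 acre-ft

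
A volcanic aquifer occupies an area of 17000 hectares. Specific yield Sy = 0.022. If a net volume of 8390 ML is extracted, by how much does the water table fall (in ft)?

A = 17000 hectares = 1.7 × 10^8 m²
ΔV = 8390 ML = 8.39 × 10^6 m³
Δh = ΔV / (Sy × A) = 8.39 × 10^6 m³ / (0.022 × 1.7 × 10^8 m²) = 2.243 m
Δh = 2.243 m = 7.36 ft

Δh ≈ 7.36 ft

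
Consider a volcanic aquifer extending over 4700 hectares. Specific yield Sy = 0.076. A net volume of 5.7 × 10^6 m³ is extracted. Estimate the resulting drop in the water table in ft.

A = 4700 hectares = 4.7 × 10^7 m²
Δh = ΔV / (Sy × A) = 5.7 × 10^6 m³ / (0.076 × 4.7 × 10^7 m²) = 1.596 m
Δh = 1.596 m = 5.235 ft

Δh ≈ 5.24 ft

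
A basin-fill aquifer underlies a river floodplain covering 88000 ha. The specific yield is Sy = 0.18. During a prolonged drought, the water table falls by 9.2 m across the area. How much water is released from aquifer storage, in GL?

A = 88000 ha = 8.8 × 10^8 m²
ΔV = Sy × A × Δh = 0.18 × 8.8 × 10^8 m² × 9.2 m = 1.457 × 10^9 m³
ΔV = 1.457 × 10^9 m³ = 1457 GL

ΔV ≈ 1460 GL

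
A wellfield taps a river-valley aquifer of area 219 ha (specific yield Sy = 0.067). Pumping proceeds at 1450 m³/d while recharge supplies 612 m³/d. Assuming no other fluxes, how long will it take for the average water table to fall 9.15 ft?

t ≈ 488 days

A = 219 ha = 2.19 × 10^6 m²
Δh = 9.15 ft = 2.789 m
ΔV = Sy × A × Δh = 0.067 × 2.19 × 10^6 × 2.789 = 4.092 × 10^5 m³
Net withdrawal = 1450 − 612 = 838 m³/d
t = ΔV / Q = 4.092 × 10^5 m³ / 838 m³/d = 488.3 d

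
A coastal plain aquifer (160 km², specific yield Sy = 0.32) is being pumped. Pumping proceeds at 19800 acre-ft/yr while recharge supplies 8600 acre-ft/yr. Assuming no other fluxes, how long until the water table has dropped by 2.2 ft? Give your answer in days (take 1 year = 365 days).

A = 160 km² = 1.6 × 10^8 m²
Δh = 2.2 ft = 0.6706 m
ΔV = Sy × A × Δh = 0.32 × 1.6 × 10^8 × 0.6706 = 3.433 × 10^7 m³
Net withdrawal = 19800 − 8600 = 11200 acre-ft/yr = 37850 m³/d
t = ΔV / Q = 3.433 × 10^7 m³ / 37850 m³/d = 907.1 d

t ≈ 907 days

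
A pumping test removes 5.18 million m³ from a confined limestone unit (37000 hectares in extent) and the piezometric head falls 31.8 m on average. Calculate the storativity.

S ≈ 4.4 × 10^-4

A = 37000 hectares = 3.7 × 10^8 m²
ΔV = 5.18 million m³ = 5.18 × 10^6 m³
S = ΔV / (A × Δh) = 5.18 × 10^6 m³ / (3.7 × 10^8 m² × 31.8 m) = 4.403 × 10^-4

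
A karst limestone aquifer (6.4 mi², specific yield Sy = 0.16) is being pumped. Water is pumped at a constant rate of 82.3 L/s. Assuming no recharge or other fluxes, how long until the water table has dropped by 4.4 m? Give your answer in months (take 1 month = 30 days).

t ≈ 54.7 months

A = 6.4 mi² = 1.658 × 10^7 m²
ΔV = Sy × A × Δh = 0.16 × 1.658 × 10^7 × 4.4 = 1.167 × 10^7 m³
Q = 82.3 L/s = 7111 m³/d
t = ΔV / Q = 1.167 × 10^7 m³ / 7111 m³/d = 1641 d
t = 1641 d ≈ 54.7 months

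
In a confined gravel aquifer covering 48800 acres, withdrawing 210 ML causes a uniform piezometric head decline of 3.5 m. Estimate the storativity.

S ≈ 3 × 10^-4

A = 48800 acres = 1.975 × 10^8 m²
ΔV = 210 ML = 2.1 × 10^5 m³
S = ΔV / (A × Δh) = 2.1 × 10^5 m³ / (1.975 × 10^8 m² × 3.5 m) = 3.038 × 10^-4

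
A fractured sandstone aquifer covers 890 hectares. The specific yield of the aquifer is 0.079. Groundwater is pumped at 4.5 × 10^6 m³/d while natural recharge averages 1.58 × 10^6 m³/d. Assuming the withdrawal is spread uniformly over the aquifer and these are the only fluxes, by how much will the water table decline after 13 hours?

A = 890 hectares = 8.9 × 10^6 m²
Net abstraction = 4.5 × 10^6 − 1.58 × 10^6 = 2.92 × 10^6 m³/d
t = 13 hours = 0.5417 d
ΔV = Q × t = 2.92 × 10^6 m³/d × 0.5417 d = 1.582 × 10^6 m³
Δh = ΔV / (Sy × A) = 1.582 × 10^6 / (0.079 × 8.9 × 10^6) = 2.25 m

Δh ≈ 2.25 m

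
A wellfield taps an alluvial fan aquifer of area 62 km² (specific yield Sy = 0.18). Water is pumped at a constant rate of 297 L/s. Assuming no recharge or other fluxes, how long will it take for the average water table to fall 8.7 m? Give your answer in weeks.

t ≈ 541 weeks

A = 62 km² = 6.2 × 10^7 m²
ΔV = Sy × A × Δh = 0.18 × 6.2 × 10^7 × 8.7 = 9.709 × 10^7 m³
Q = 297 L/s = 25660 m³/d
t = ΔV / Q = 9.709 × 10^7 m³ / 25660 m³/d = 3784 d
t = 3784 d ≈ 540.5 weeks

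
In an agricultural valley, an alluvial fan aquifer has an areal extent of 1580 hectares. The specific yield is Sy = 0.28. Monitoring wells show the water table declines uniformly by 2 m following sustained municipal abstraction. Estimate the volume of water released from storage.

A = 1580 hectares = 1.58 × 10^7 m²
ΔV = Sy × A × Δh = 0.28 × 1.58 × 10^7 m² × 2 m = 8.848 × 10^6 m³

ΔV ≈ 8.85 × 10^6 m³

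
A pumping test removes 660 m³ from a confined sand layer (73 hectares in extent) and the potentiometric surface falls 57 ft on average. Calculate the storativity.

A = 73 hectares = 7.3 × 10^5 m²
Δh = 57 ft = 17.37 m
S = ΔV / (A × Δh) = 660 m³ / (7.3 × 10^5 m² × 17.37 m) = 5.204 × 10^-5

S ≈ 5.2 × 10^-5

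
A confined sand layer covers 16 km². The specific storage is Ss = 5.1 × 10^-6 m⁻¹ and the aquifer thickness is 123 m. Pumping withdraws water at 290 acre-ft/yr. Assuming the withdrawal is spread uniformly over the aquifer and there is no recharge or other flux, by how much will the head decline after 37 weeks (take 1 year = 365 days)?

Δh ≈ 25.3 m

S = Ss × b = 5.1 × 10^-6 m⁻¹ × 123 m = 6.273 × 10^-4
A = 16 km² = 1.6 × 10^7 m²
Q = 290 acre-ft/yr = 980 m³/d
t = 37 weeks = 259 d
ΔV = Q × t = 980 m³/d × 259 d = 2.538 × 10^5 m³
Δh = ΔV / (S × A) = 2.538 × 10^5 / (6.273 × 10^-4 × 1.6 × 10^7) = 25.29 m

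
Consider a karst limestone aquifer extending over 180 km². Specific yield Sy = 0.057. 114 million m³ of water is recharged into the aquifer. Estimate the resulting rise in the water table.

Δh ≈ 11.1 m

A = 180 km² = 1.8 × 10^8 m²
ΔV = 114 million m³ = 1.14 × 10^8 m³
Δh = ΔV / (Sy × A) = 1.14 × 10^8 m³ / (0.057 × 1.8 × 10^8 m²) = 11.11 m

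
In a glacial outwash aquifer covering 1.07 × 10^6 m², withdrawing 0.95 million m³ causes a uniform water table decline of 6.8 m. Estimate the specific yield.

ΔV = 0.95 million m³ = 9.5 × 10^5 m³
Sy = ΔV / (A × Δh) = 9.5 × 10^5 m³ / (1.07 × 10^6 m² × 6.8 m) = 0.1306

Sy ≈ 0.13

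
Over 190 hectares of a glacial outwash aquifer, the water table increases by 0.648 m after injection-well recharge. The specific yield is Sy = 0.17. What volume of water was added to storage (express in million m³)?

A = 190 hectares = 1.9 × 10^6 m²
ΔV = Sy × A × Δh = 0.17 × 1.9 × 10^6 m² × 0.648 m = 2.093 × 10^5 m³
ΔV = 2.093 × 10^5 m³ = 0.2093 million m³

ΔV ≈ 0.209 million m³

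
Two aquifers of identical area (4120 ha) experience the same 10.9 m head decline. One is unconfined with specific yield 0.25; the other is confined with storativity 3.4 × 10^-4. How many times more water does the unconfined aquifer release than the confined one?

ΔV_u / ΔV_c ≈ 735

A = 4120 ha = 4.12 × 10^7 m²
Unconfined: ΔV_u = Sy × A × Δh = 0.25 × 4.12 × 10^7 × 10.9 = 1.123 × 10^8 m³
Confined: ΔV_c = S × A × Δh = 3.4 × 10^-4 × 4.12 × 10^7 × 10.9 = 1.527 × 10^5 m³
Ratio = ΔV_u / ΔV_c = Sy / S = 0.25 / 3.4 × 10^-4 = 735.3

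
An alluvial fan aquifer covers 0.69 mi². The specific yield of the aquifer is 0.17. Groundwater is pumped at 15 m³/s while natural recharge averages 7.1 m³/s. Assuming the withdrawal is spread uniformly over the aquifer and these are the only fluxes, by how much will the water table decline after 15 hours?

A = 0.69 mi² = 1.787 × 10^6 m²
Net abstraction = 15 − 7.1 = 7.9 m³/s
Q_net = 7.9 m³/s = 6.826 × 10^5 m³/d
t = 15 hours = 0.625 d
ΔV = Q × t = 6.826 × 10^5 m³/d × 0.625 d = 4.266 × 10^5 m³
Δh = ΔV / (Sy × A) = 4.266 × 10^5 / (0.17 × 1.787 × 10^6) = 1.404 m

Δh ≈ 1.4 m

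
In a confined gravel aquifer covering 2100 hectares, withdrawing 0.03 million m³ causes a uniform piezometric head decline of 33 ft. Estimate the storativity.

A = 2100 hectares = 2.1 × 10^7 m²
Δh = 33 ft = 10.06 m
ΔV = 0.03 million m³ = 30000 m³
S = ΔV / (A × Δh) = 30000 m³ / (2.1 × 10^7 m² × 10.06 m) = 1.42 × 10^-4

S ≈ 1.4 × 10^-4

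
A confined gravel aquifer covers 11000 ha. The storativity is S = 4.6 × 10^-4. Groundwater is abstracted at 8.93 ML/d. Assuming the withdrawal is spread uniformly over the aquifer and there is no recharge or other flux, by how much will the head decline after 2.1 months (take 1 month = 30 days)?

Δh ≈ 11.1 m

A = 11000 ha = 1.1 × 10^8 m²
Q = 8.93 ML/d = 8930 m³/d
t = 2.1 months = 63 d
ΔV = Q × t = 8930 m³/d × 63 d = 5.626 × 10^5 m³
Δh = ΔV / (S × A) = 5.626 × 10^5 / (4.6 × 10^-4 × 1.1 × 10^8) = 11.12 m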